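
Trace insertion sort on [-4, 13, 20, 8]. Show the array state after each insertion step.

First element -4 is already 'sorted'
Insert 13: shifted 0 elements -> [-4, 13, 20, 8]
Insert 20: shifted 0 elements -> [-4, 13, 20, 8]
Insert 8: shifted 2 elements -> [-4, 8, 13, 20]


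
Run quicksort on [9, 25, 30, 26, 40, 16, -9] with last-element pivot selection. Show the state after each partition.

Partition 1: pivot=-9 at index 0 -> [-9, 25, 30, 26, 40, 16, 9]
Partition 2: pivot=9 at index 1 -> [-9, 9, 30, 26, 40, 16, 25]
Partition 3: pivot=25 at index 3 -> [-9, 9, 16, 25, 40, 30, 26]
Partition 4: pivot=26 at index 4 -> [-9, 9, 16, 25, 26, 30, 40]
Partition 5: pivot=40 at index 6 -> [-9, 9, 16, 25, 26, 30, 40]


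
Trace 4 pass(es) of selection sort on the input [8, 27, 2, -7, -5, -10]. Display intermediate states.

Pass 1: Select minimum -10 at index 5, swap -> [-10, 27, 2, -7, -5, 8]
Pass 2: Select minimum -7 at index 3, swap -> [-10, -7, 2, 27, -5, 8]
Pass 3: Select minimum -5 at index 4, swap -> [-10, -7, -5, 27, 2, 8]
Pass 4: Select minimum 2 at index 4, swap -> [-10, -7, -5, 2, 27, 8]


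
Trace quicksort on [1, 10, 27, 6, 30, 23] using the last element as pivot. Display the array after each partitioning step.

Partition 1: pivot=23 at index 3 -> [1, 10, 6, 23, 30, 27]
Partition 2: pivot=6 at index 1 -> [1, 6, 10, 23, 30, 27]
Partition 3: pivot=27 at index 4 -> [1, 6, 10, 23, 27, 30]


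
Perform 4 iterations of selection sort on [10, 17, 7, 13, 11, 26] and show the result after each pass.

Pass 1: Select minimum 7 at index 2, swap -> [7, 17, 10, 13, 11, 26]
Pass 2: Select minimum 10 at index 2, swap -> [7, 10, 17, 13, 11, 26]
Pass 3: Select minimum 11 at index 4, swap -> [7, 10, 11, 13, 17, 26]
Pass 4: Select minimum 13 at index 3, swap -> [7, 10, 11, 13, 17, 26]


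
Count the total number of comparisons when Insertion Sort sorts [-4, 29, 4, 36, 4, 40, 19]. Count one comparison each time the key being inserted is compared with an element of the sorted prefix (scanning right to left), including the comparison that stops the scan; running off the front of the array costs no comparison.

Insert 29: -4 <= 29 (stop) = 1 comparison(s) -> [-4, 29, 4, 36, 4, 40, 19]
Insert 4: 29 > 4 (shift), -4 <= 4 (stop) = 2 comparison(s) -> [-4, 4, 29, 36, 4, 40, 19]
Insert 36: 29 <= 36 (stop) = 1 comparison(s) -> [-4, 4, 29, 36, 4, 40, 19]
Insert 4: 36 > 4 (shift), 29 > 4 (shift), 4 <= 4 (stop) = 3 comparison(s) -> [-4, 4, 4, 29, 36, 40, 19]
Insert 40: 36 <= 40 (stop) = 1 comparison(s) -> [-4, 4, 4, 29, 36, 40, 19]
Insert 19: 40 > 19 (shift), 36 > 19 (shift), 29 > 19 (shift), 4 <= 19 (stop) = 4 comparison(s) -> [-4, 4, 4, 19, 29, 36, 40]
Total comparisons: 1 + 2 + 1 + 3 + 1 + 4 = 12


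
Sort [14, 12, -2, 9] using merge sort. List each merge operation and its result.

Divide and conquer:
  Merge [14] + [12] -> [12, 14]
  Merge [-2] + [9] -> [-2, 9]
  Merge [12, 14] + [-2, 9] -> [-2, 9, 12, 14]


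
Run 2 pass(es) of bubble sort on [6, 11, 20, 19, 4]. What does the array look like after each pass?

After pass 1: [6, 11, 19, 4, 20] (2 swaps)
After pass 2: [6, 11, 4, 19, 20] (1 swaps)
Total swaps: 3


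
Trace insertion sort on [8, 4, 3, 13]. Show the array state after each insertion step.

First element 8 is already 'sorted'
Insert 4: shifted 1 elements -> [4, 8, 3, 13]
Insert 3: shifted 2 elements -> [3, 4, 8, 13]
Insert 13: shifted 0 elements -> [3, 4, 8, 13]


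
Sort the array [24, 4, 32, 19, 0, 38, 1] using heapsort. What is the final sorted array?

Build heap: [38, 19, 32, 4, 0, 24, 1]
Extract 38: [32, 19, 24, 4, 0, 1, 38]
Extract 32: [24, 19, 1, 4, 0, 32, 38]
Extract 24: [19, 4, 1, 0, 24, 32, 38]
Extract 19: [4, 0, 1, 19, 24, 32, 38]
Extract 4: [1, 0, 4, 19, 24, 32, 38]
Extract 1: [0, 1, 4, 19, 24, 32, 38]


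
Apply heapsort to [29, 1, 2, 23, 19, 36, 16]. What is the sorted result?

Build heap: [36, 23, 29, 1, 19, 2, 16]
Extract 36: [29, 23, 16, 1, 19, 2, 36]
Extract 29: [23, 19, 16, 1, 2, 29, 36]
Extract 23: [19, 2, 16, 1, 23, 29, 36]
Extract 19: [16, 2, 1, 19, 23, 29, 36]
Extract 16: [2, 1, 16, 19, 23, 29, 36]
Extract 2: [1, 2, 16, 19, 23, 29, 36]


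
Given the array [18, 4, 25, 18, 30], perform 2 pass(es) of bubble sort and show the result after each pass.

After pass 1: [4, 18, 18, 25, 30] (2 swaps)
After pass 2: [4, 18, 18, 25, 30] (0 swaps)
Total swaps: 2


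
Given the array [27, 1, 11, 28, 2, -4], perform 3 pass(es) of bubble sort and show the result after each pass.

After pass 1: [1, 11, 27, 2, -4, 28] (4 swaps)
After pass 2: [1, 11, 2, -4, 27, 28] (2 swaps)
After pass 3: [1, 2, -4, 11, 27, 28] (2 swaps)
Total swaps: 8


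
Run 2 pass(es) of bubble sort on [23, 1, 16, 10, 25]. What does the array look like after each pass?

After pass 1: [1, 16, 10, 23, 25] (3 swaps)
After pass 2: [1, 10, 16, 23, 25] (1 swaps)
Total swaps: 4


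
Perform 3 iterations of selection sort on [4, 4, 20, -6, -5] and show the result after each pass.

Pass 1: Select minimum -6 at index 3, swap -> [-6, 4, 20, 4, -5]
Pass 2: Select minimum -5 at index 4, swap -> [-6, -5, 20, 4, 4]
Pass 3: Select minimum 4 at index 3, swap -> [-6, -5, 4, 20, 4]


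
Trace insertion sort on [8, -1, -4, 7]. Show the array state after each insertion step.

First element 8 is already 'sorted'
Insert -1: shifted 1 elements -> [-1, 8, -4, 7]
Insert -4: shifted 2 elements -> [-4, -1, 8, 7]
Insert 7: shifted 1 elements -> [-4, -1, 7, 8]


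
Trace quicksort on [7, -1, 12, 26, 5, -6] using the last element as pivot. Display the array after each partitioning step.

Partition 1: pivot=-6 at index 0 -> [-6, -1, 12, 26, 5, 7]
Partition 2: pivot=7 at index 3 -> [-6, -1, 5, 7, 12, 26]
Partition 3: pivot=5 at index 2 -> [-6, -1, 5, 7, 12, 26]
Partition 4: pivot=26 at index 5 -> [-6, -1, 5, 7, 12, 26]


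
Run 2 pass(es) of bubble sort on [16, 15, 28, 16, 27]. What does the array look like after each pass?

After pass 1: [15, 16, 16, 27, 28] (3 swaps)
After pass 2: [15, 16, 16, 27, 28] (0 swaps)
Total swaps: 3


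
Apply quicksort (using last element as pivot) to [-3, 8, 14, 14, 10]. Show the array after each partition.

Partition 1: pivot=10 at index 2 -> [-3, 8, 10, 14, 14]
Partition 2: pivot=8 at index 1 -> [-3, 8, 10, 14, 14]
Partition 3: pivot=14 at index 4 -> [-3, 8, 10, 14, 14]


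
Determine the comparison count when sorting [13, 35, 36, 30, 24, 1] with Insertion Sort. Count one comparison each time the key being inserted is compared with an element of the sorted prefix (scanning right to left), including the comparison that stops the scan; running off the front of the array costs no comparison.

Insert 35: 13 <= 35 (stop) = 1 comparison(s) -> [13, 35, 36, 30, 24, 1]
Insert 36: 35 <= 36 (stop) = 1 comparison(s) -> [13, 35, 36, 30, 24, 1]
Insert 30: 36 > 30 (shift), 35 > 30 (shift), 13 <= 30 (stop) = 3 comparison(s) -> [13, 30, 35, 36, 24, 1]
Insert 24: 36 > 24 (shift), 35 > 24 (shift), 30 > 24 (shift), 13 <= 24 (stop) = 4 comparison(s) -> [13, 24, 30, 35, 36, 1]
Insert 1: 36 > 1 (shift), 35 > 1 (shift), 30 > 1 (shift), 24 > 1 (shift), 13 > 1 (shift), reached front = 5 comparison(s) -> [1, 13, 24, 30, 35, 36]
Total comparisons: 1 + 1 + 3 + 4 + 5 = 14


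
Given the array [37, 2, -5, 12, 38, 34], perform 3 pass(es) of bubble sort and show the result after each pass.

After pass 1: [2, -5, 12, 37, 34, 38] (4 swaps)
After pass 2: [-5, 2, 12, 34, 37, 38] (2 swaps)
After pass 3: [-5, 2, 12, 34, 37, 38] (0 swaps)
Total swaps: 6


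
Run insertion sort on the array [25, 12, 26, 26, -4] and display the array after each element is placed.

First element 25 is already 'sorted'
Insert 12: shifted 1 elements -> [12, 25, 26, 26, -4]
Insert 26: shifted 0 elements -> [12, 25, 26, 26, -4]
Insert 26: shifted 0 elements -> [12, 25, 26, 26, -4]
Insert -4: shifted 4 elements -> [-4, 12, 25, 26, 26]


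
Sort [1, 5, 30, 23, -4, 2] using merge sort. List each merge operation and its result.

Divide and conquer:
  Merge [5] + [30] -> [5, 30]
  Merge [1] + [5, 30] -> [1, 5, 30]
  Merge [-4] + [2] -> [-4, 2]
  Merge [23] + [-4, 2] -> [-4, 2, 23]
  Merge [1, 5, 30] + [-4, 2, 23] -> [-4, 1, 2, 5, 23, 30]


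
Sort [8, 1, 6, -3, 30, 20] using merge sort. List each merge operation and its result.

Divide and conquer:
  Merge [1] + [6] -> [1, 6]
  Merge [8] + [1, 6] -> [1, 6, 8]
  Merge [30] + [20] -> [20, 30]
  Merge [-3] + [20, 30] -> [-3, 20, 30]
  Merge [1, 6, 8] + [-3, 20, 30] -> [-3, 1, 6, 8, 20, 30]


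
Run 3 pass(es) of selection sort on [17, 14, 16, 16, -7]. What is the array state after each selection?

Pass 1: Select minimum -7 at index 4, swap -> [-7, 14, 16, 16, 17]
Pass 2: Select minimum 14 at index 1, swap -> [-7, 14, 16, 16, 17]
Pass 3: Select minimum 16 at index 2, swap -> [-7, 14, 16, 16, 17]


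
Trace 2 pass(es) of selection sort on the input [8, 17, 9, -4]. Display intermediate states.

Pass 1: Select minimum -4 at index 3, swap -> [-4, 17, 9, 8]
Pass 2: Select minimum 8 at index 3, swap -> [-4, 8, 9, 17]


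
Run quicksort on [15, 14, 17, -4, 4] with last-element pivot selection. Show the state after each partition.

Partition 1: pivot=4 at index 1 -> [-4, 4, 17, 15, 14]
Partition 2: pivot=14 at index 2 -> [-4, 4, 14, 15, 17]
Partition 3: pivot=17 at index 4 -> [-4, 4, 14, 15, 17]


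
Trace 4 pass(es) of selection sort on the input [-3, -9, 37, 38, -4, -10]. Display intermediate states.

Pass 1: Select minimum -10 at index 5, swap -> [-10, -9, 37, 38, -4, -3]
Pass 2: Select minimum -9 at index 1, swap -> [-10, -9, 37, 38, -4, -3]
Pass 3: Select minimum -4 at index 4, swap -> [-10, -9, -4, 38, 37, -3]
Pass 4: Select minimum -3 at index 5, swap -> [-10, -9, -4, -3, 37, 38]


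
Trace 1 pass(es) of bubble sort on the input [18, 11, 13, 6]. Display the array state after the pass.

After pass 1: [11, 13, 6, 18] (3 swaps)
Total swaps: 3


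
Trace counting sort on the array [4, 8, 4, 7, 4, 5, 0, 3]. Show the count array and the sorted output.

Count array: [1, 0, 0, 1, 3, 1, 0, 1, 1]
(count[i] = number of elements equal to i)
Cumulative count: [1, 1, 1, 2, 5, 6, 6, 7, 8]
Sorted: [0, 3, 4, 4, 4, 5, 7, 8]


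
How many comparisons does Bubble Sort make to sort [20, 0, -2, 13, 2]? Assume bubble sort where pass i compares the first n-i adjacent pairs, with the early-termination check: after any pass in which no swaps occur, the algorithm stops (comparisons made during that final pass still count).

Pass 1: compare adjacent pairs (0,1)..(3,4) = 4 comparison(s), 4 swap(s) -> [0, -2, 13, 2, 20]
Pass 2: compare adjacent pairs (0,1)..(2,3) = 3 comparison(s), 2 swap(s) -> [-2, 0, 2, 13, 20]
Pass 3: compare adjacent pairs (0,1)..(1,2) = 2 comparison(s), 0 swap(s) -> [-2, 0, 2, 13, 20]
No swaps in this pass, so bubble sort stops here.
Total comparisons: 4 + 3 + 2 = 9


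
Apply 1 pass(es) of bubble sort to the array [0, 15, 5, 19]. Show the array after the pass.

After pass 1: [0, 5, 15, 19] (1 swaps)
Total swaps: 1


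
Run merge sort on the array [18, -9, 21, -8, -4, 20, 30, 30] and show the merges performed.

Divide and conquer:
  Merge [18] + [-9] -> [-9, 18]
  Merge [21] + [-8] -> [-8, 21]
  Merge [-9, 18] + [-8, 21] -> [-9, -8, 18, 21]
  Merge [-4] + [20] -> [-4, 20]
  Merge [30] + [30] -> [30, 30]
  Merge [-4, 20] + [30, 30] -> [-4, 20, 30, 30]
  Merge [-9, -8, 18, 21] + [-4, 20, 30, 30] -> [-9, -8, -4, 18, 20, 21, 30, 30]


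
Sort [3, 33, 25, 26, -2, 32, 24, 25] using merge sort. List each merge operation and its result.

Divide and conquer:
  Merge [3] + [33] -> [3, 33]
  Merge [25] + [26] -> [25, 26]
  Merge [3, 33] + [25, 26] -> [3, 25, 26, 33]
  Merge [-2] + [32] -> [-2, 32]
  Merge [24] + [25] -> [24, 25]
  Merge [-2, 32] + [24, 25] -> [-2, 24, 25, 32]
  Merge [3, 25, 26, 33] + [-2, 24, 25, 32] -> [-2, 3, 24, 25, 25, 26, 32, 33]


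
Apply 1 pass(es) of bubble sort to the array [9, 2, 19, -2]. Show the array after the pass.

After pass 1: [2, 9, -2, 19] (2 swaps)
Total swaps: 2


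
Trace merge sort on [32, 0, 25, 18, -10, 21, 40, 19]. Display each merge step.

Divide and conquer:
  Merge [32] + [0] -> [0, 32]
  Merge [25] + [18] -> [18, 25]
  Merge [0, 32] + [18, 25] -> [0, 18, 25, 32]
  Merge [-10] + [21] -> [-10, 21]
  Merge [40] + [19] -> [19, 40]
  Merge [-10, 21] + [19, 40] -> [-10, 19, 21, 40]
  Merge [0, 18, 25, 32] + [-10, 19, 21, 40] -> [-10, 0, 18, 19, 21, 25, 32, 40]


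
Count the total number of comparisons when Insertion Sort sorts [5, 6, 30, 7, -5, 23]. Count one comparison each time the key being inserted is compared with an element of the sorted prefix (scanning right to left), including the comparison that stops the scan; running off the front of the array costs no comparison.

Insert 6: 5 <= 6 (stop) = 1 comparison(s) -> [5, 6, 30, 7, -5, 23]
Insert 30: 6 <= 30 (stop) = 1 comparison(s) -> [5, 6, 30, 7, -5, 23]
Insert 7: 30 > 7 (shift), 6 <= 7 (stop) = 2 comparison(s) -> [5, 6, 7, 30, -5, 23]
Insert -5: 30 > -5 (shift), 7 > -5 (shift), 6 > -5 (shift), 5 > -5 (shift), reached front = 4 comparison(s) -> [-5, 5, 6, 7, 30, 23]
Insert 23: 30 > 23 (shift), 7 <= 23 (stop) = 2 comparison(s) -> [-5, 5, 6, 7, 23, 30]
Total comparisons: 1 + 1 + 2 + 4 + 2 = 10


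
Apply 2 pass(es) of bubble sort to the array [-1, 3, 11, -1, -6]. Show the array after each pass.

After pass 1: [-1, 3, -1, -6, 11] (2 swaps)
After pass 2: [-1, -1, -6, 3, 11] (2 swaps)
Total swaps: 4


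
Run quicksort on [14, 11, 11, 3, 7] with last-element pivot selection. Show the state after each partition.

Partition 1: pivot=7 at index 1 -> [3, 7, 11, 14, 11]
Partition 2: pivot=11 at index 3 -> [3, 7, 11, 11, 14]


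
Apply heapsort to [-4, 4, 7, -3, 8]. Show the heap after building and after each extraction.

Build heap: [8, 4, 7, -3, -4]
Extract 8: [7, 4, -4, -3, 8]
Extract 7: [4, -3, -4, 7, 8]
Extract 4: [-3, -4, 4, 7, 8]
Extract -3: [-4, -3, 4, 7, 8]


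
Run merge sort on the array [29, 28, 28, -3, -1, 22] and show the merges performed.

Divide and conquer:
  Merge [28] + [28] -> [28, 28]
  Merge [29] + [28, 28] -> [28, 28, 29]
  Merge [-1] + [22] -> [-1, 22]
  Merge [-3] + [-1, 22] -> [-3, -1, 22]
  Merge [28, 28, 29] + [-3, -1, 22] -> [-3, -1, 22, 28, 28, 29]


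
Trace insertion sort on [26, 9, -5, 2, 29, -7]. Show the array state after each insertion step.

First element 26 is already 'sorted'
Insert 9: shifted 1 elements -> [9, 26, -5, 2, 29, -7]
Insert -5: shifted 2 elements -> [-5, 9, 26, 2, 29, -7]
Insert 2: shifted 2 elements -> [-5, 2, 9, 26, 29, -7]
Insert 29: shifted 0 elements -> [-5, 2, 9, 26, 29, -7]
Insert -7: shifted 5 elements -> [-7, -5, 2, 9, 26, 29]


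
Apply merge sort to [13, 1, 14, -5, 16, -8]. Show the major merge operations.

Divide and conquer:
  Merge [1] + [14] -> [1, 14]
  Merge [13] + [1, 14] -> [1, 13, 14]
  Merge [16] + [-8] -> [-8, 16]
  Merge [-5] + [-8, 16] -> [-8, -5, 16]
  Merge [1, 13, 14] + [-8, -5, 16] -> [-8, -5, 1, 13, 14, 16]


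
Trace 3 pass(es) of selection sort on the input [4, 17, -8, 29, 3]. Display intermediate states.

Pass 1: Select minimum -8 at index 2, swap -> [-8, 17, 4, 29, 3]
Pass 2: Select minimum 3 at index 4, swap -> [-8, 3, 4, 29, 17]
Pass 3: Select minimum 4 at index 2, swap -> [-8, 3, 4, 29, 17]


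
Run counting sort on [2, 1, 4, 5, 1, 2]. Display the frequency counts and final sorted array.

Count array: [0, 2, 2, 0, 1, 1]
(count[i] = number of elements equal to i)
Cumulative count: [0, 2, 4, 4, 5, 6]
Sorted: [1, 1, 2, 2, 4, 5]


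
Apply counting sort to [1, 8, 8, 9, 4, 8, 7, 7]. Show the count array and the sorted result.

Count array: [0, 1, 0, 0, 1, 0, 0, 2, 3, 1]
(count[i] = number of elements equal to i)
Cumulative count: [0, 1, 1, 1, 2, 2, 2, 4, 7, 8]
Sorted: [1, 4, 7, 7, 8, 8, 8, 9]


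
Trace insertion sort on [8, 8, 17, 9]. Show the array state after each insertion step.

First element 8 is already 'sorted'
Insert 8: shifted 0 elements -> [8, 8, 17, 9]
Insert 17: shifted 0 elements -> [8, 8, 17, 9]
Insert 9: shifted 1 elements -> [8, 8, 9, 17]


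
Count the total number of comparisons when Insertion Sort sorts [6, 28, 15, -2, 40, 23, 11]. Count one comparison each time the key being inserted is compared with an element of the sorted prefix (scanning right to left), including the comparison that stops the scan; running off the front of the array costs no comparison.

Insert 28: 6 <= 28 (stop) = 1 comparison(s) -> [6, 28, 15, -2, 40, 23, 11]
Insert 15: 28 > 15 (shift), 6 <= 15 (stop) = 2 comparison(s) -> [6, 15, 28, -2, 40, 23, 11]
Insert -2: 28 > -2 (shift), 15 > -2 (shift), 6 > -2 (shift), reached front = 3 comparison(s) -> [-2, 6, 15, 28, 40, 23, 11]
Insert 40: 28 <= 40 (stop) = 1 comparison(s) -> [-2, 6, 15, 28, 40, 23, 11]
Insert 23: 40 > 23 (shift), 28 > 23 (shift), 15 <= 23 (stop) = 3 comparison(s) -> [-2, 6, 15, 23, 28, 40, 11]
Insert 11: 40 > 11 (shift), 28 > 11 (shift), 23 > 11 (shift), 15 > 11 (shift), 6 <= 11 (stop) = 5 comparison(s) -> [-2, 6, 11, 15, 23, 28, 40]
Total comparisons: 1 + 2 + 3 + 1 + 3 + 5 = 15


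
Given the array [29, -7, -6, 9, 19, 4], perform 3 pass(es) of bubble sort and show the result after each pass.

After pass 1: [-7, -6, 9, 19, 4, 29] (5 swaps)
After pass 2: [-7, -6, 9, 4, 19, 29] (1 swaps)
After pass 3: [-7, -6, 4, 9, 19, 29] (1 swaps)
Total swaps: 7


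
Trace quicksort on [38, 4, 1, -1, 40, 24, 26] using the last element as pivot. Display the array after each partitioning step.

Partition 1: pivot=26 at index 4 -> [4, 1, -1, 24, 26, 38, 40]
Partition 2: pivot=24 at index 3 -> [4, 1, -1, 24, 26, 38, 40]
Partition 3: pivot=-1 at index 0 -> [-1, 1, 4, 24, 26, 38, 40]
Partition 4: pivot=4 at index 2 -> [-1, 1, 4, 24, 26, 38, 40]
Partition 5: pivot=40 at index 6 -> [-1, 1, 4, 24, 26, 38, 40]


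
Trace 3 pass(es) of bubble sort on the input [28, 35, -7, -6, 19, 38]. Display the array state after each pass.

After pass 1: [28, -7, -6, 19, 35, 38] (3 swaps)
After pass 2: [-7, -6, 19, 28, 35, 38] (3 swaps)
After pass 3: [-7, -6, 19, 28, 35, 38] (0 swaps)
Total swaps: 6


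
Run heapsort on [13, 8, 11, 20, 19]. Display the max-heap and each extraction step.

Build heap: [20, 19, 11, 8, 13]
Extract 20: [19, 13, 11, 8, 20]
Extract 19: [13, 8, 11, 19, 20]
Extract 13: [11, 8, 13, 19, 20]
Extract 11: [8, 11, 13, 19, 20]


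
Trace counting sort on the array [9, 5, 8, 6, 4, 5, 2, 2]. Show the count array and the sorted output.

Count array: [0, 0, 2, 0, 1, 2, 1, 0, 1, 1]
(count[i] = number of elements equal to i)
Cumulative count: [0, 0, 2, 2, 3, 5, 6, 6, 7, 8]
Sorted: [2, 2, 4, 5, 5, 6, 8, 9]


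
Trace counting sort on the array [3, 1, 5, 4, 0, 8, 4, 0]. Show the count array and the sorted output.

Count array: [2, 1, 0, 1, 2, 1, 0, 0, 1]
(count[i] = number of elements equal to i)
Cumulative count: [2, 3, 3, 4, 6, 7, 7, 7, 8]
Sorted: [0, 0, 1, 3, 4, 4, 5, 8]


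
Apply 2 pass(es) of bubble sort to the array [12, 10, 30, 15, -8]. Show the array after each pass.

After pass 1: [10, 12, 15, -8, 30] (3 swaps)
After pass 2: [10, 12, -8, 15, 30] (1 swaps)
Total swaps: 4


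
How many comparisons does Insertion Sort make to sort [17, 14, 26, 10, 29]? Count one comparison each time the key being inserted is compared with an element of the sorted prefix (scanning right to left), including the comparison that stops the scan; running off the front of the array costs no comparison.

Insert 14: 17 > 14 (shift), reached front = 1 comparison(s) -> [14, 17, 26, 10, 29]
Insert 26: 17 <= 26 (stop) = 1 comparison(s) -> [14, 17, 26, 10, 29]
Insert 10: 26 > 10 (shift), 17 > 10 (shift), 14 > 10 (shift), reached front = 3 comparison(s) -> [10, 14, 17, 26, 29]
Insert 29: 26 <= 29 (stop) = 1 comparison(s) -> [10, 14, 17, 26, 29]
Total comparisons: 1 + 1 + 3 + 1 = 6


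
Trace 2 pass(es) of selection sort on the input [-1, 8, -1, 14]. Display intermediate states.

Pass 1: Select minimum -1 at index 0, swap -> [-1, 8, -1, 14]
Pass 2: Select minimum -1 at index 2, swap -> [-1, -1, 8, 14]


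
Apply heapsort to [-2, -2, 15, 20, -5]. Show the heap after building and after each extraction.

Build heap: [20, -2, 15, -2, -5]
Extract 20: [15, -2, -5, -2, 20]
Extract 15: [-2, -2, -5, 15, 20]
Extract -2: [-2, -5, -2, 15, 20]
Extract -2: [-5, -2, -2, 15, 20]


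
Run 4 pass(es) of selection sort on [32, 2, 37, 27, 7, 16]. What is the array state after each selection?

Pass 1: Select minimum 2 at index 1, swap -> [2, 32, 37, 27, 7, 16]
Pass 2: Select minimum 7 at index 4, swap -> [2, 7, 37, 27, 32, 16]
Pass 3: Select minimum 16 at index 5, swap -> [2, 7, 16, 27, 32, 37]
Pass 4: Select minimum 27 at index 3, swap -> [2, 7, 16, 27, 32, 37]


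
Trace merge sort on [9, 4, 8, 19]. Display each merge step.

Divide and conquer:
  Merge [9] + [4] -> [4, 9]
  Merge [8] + [19] -> [8, 19]
  Merge [4, 9] + [8, 19] -> [4, 8, 9, 19]


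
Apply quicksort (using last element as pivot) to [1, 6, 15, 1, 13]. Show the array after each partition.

Partition 1: pivot=13 at index 3 -> [1, 6, 1, 13, 15]
Partition 2: pivot=1 at index 1 -> [1, 1, 6, 13, 15]


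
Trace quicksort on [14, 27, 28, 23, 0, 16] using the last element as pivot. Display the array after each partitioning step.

Partition 1: pivot=16 at index 2 -> [14, 0, 16, 23, 27, 28]
Partition 2: pivot=0 at index 0 -> [0, 14, 16, 23, 27, 28]
Partition 3: pivot=28 at index 5 -> [0, 14, 16, 23, 27, 28]
Partition 4: pivot=27 at index 4 -> [0, 14, 16, 23, 27, 28]


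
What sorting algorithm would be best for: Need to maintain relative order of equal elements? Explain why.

Best choice: Merge sort or Insertion sort
Reason: Both are stable; quicksort and heapsort are not stable


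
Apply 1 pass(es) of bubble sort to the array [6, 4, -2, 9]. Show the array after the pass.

After pass 1: [4, -2, 6, 9] (2 swaps)
Total swaps: 2


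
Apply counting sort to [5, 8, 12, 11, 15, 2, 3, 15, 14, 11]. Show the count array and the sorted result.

Count array: [0, 0, 1, 1, 0, 1, 0, 0, 1, 0, 0, 2, 1, 0, 1, 2]
(count[i] = number of elements equal to i)
Cumulative count: [0, 0, 1, 2, 2, 3, 3, 3, 4, 4, 4, 6, 7, 7, 8, 10]
Sorted: [2, 3, 5, 8, 11, 11, 12, 14, 15, 15]


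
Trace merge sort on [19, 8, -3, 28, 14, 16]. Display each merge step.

Divide and conquer:
  Merge [8] + [-3] -> [-3, 8]
  Merge [19] + [-3, 8] -> [-3, 8, 19]
  Merge [14] + [16] -> [14, 16]
  Merge [28] + [14, 16] -> [14, 16, 28]
  Merge [-3, 8, 19] + [14, 16, 28] -> [-3, 8, 14, 16, 19, 28]


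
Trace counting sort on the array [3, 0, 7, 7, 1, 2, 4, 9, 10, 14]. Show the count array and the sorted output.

Count array: [1, 1, 1, 1, 1, 0, 0, 2, 0, 1, 1, 0, 0, 0, 1]
(count[i] = number of elements equal to i)
Cumulative count: [1, 2, 3, 4, 5, 5, 5, 7, 7, 8, 9, 9, 9, 9, 10]
Sorted: [0, 1, 2, 3, 4, 7, 7, 9, 10, 14]


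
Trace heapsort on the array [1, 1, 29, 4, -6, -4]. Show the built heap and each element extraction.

Build heap: [29, 4, 1, 1, -6, -4]
Extract 29: [4, 1, 1, -4, -6, 29]
Extract 4: [1, -4, 1, -6, 4, 29]
Extract 1: [1, -4, -6, 1, 4, 29]
Extract 1: [-4, -6, 1, 1, 4, 29]
Extract -4: [-6, -4, 1, 1, 4, 29]


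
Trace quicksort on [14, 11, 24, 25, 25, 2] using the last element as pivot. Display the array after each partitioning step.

Partition 1: pivot=2 at index 0 -> [2, 11, 24, 25, 25, 14]
Partition 2: pivot=14 at index 2 -> [2, 11, 14, 25, 25, 24]
Partition 3: pivot=24 at index 3 -> [2, 11, 14, 24, 25, 25]
Partition 4: pivot=25 at index 5 -> [2, 11, 14, 24, 25, 25]


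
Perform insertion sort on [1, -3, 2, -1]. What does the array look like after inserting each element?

First element 1 is already 'sorted'
Insert -3: shifted 1 elements -> [-3, 1, 2, -1]
Insert 2: shifted 0 elements -> [-3, 1, 2, -1]
Insert -1: shifted 2 elements -> [-3, -1, 1, 2]


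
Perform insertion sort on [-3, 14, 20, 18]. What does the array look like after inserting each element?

First element -3 is already 'sorted'
Insert 14: shifted 0 elements -> [-3, 14, 20, 18]
Insert 20: shifted 0 elements -> [-3, 14, 20, 18]
Insert 18: shifted 1 elements -> [-3, 14, 18, 20]


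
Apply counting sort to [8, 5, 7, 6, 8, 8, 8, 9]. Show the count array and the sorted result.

Count array: [0, 0, 0, 0, 0, 1, 1, 1, 4, 1]
(count[i] = number of elements equal to i)
Cumulative count: [0, 0, 0, 0, 0, 1, 2, 3, 7, 8]
Sorted: [5, 6, 7, 8, 8, 8, 8, 9]


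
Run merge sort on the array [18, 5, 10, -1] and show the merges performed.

Divide and conquer:
  Merge [18] + [5] -> [5, 18]
  Merge [10] + [-1] -> [-1, 10]
  Merge [5, 18] + [-1, 10] -> [-1, 5, 10, 18]


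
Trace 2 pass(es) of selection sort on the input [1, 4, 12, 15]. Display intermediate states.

Pass 1: Select minimum 1 at index 0, swap -> [1, 4, 12, 15]
Pass 2: Select minimum 4 at index 1, swap -> [1, 4, 12, 15]


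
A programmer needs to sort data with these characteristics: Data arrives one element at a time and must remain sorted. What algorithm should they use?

Best choice: Insertion sort
Reason: Insertion sort naturally handles online/streaming input by inserting each new element into sorted position


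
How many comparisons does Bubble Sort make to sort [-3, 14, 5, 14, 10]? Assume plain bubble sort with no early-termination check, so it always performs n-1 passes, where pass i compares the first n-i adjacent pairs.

Pass 1: compare adjacent pairs (0,1)..(3,4) = 4 comparison(s), 2 swap(s) -> [-3, 5, 14, 10, 14]
Pass 2: compare adjacent pairs (0,1)..(2,3) = 3 comparison(s), 1 swap(s) -> [-3, 5, 10, 14, 14]
Pass 3: compare adjacent pairs (0,1)..(1,2) = 2 comparison(s), 0 swap(s) -> [-3, 5, 10, 14, 14]
Pass 4: compare adjacent pairs (0,1)..(0,1) = 1 comparison(s), 0 swap(s) -> [-3, 5, 10, 14, 14]
Total comparisons: 4 + 3 + 2 + 1 = 10


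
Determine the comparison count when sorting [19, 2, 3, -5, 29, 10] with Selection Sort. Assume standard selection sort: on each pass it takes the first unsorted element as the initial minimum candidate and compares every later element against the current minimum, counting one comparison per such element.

Pass 1: scan indices 1..5 for the minimum = 5 comparison(s); min is -5, place at index 0 -> [-5, 2, 3, 19, 29, 10]
Pass 2: scan indices 2..5 for the minimum = 4 comparison(s); min is 2, place at index 1 -> [-5, 2, 3, 19, 29, 10]
Pass 3: scan indices 3..5 for the minimum = 3 comparison(s); min is 3, place at index 2 -> [-5, 2, 3, 19, 29, 10]
Pass 4: scan indices 4..5 for the minimum = 2 comparison(s); min is 10, place at index 3 -> [-5, 2, 3, 10, 29, 19]
Pass 5: scan indices 5..5 for the minimum = 1 comparison(s); min is 19, place at index 4 -> [-5, 2, 3, 10, 19, 29]
Selection sort always scans the whole unsorted suffix, so the count is (n-1) + (n-2) + ... + 1 = n(n-1)/2 = 6*5/2 = 15 regardless of the input order.
Total comparisons: 5 + 4 + 3 + 2 + 1 = 15


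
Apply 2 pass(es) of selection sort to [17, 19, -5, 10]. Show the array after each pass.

Pass 1: Select minimum -5 at index 2, swap -> [-5, 19, 17, 10]
Pass 2: Select minimum 10 at index 3, swap -> [-5, 10, 17, 19]


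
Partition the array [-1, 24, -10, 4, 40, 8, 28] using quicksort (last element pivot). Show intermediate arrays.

Partition 1: pivot=28 at index 5 -> [-1, 24, -10, 4, 8, 28, 40]
Partition 2: pivot=8 at index 3 -> [-1, -10, 4, 8, 24, 28, 40]
Partition 3: pivot=4 at index 2 -> [-1, -10, 4, 8, 24, 28, 40]
Partition 4: pivot=-10 at index 0 -> [-10, -1, 4, 8, 24, 28, 40]


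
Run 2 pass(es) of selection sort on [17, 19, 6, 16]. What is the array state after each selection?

Pass 1: Select minimum 6 at index 2, swap -> [6, 19, 17, 16]
Pass 2: Select minimum 16 at index 3, swap -> [6, 16, 17, 19]


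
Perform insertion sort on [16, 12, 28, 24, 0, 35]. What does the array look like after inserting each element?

First element 16 is already 'sorted'
Insert 12: shifted 1 elements -> [12, 16, 28, 24, 0, 35]
Insert 28: shifted 0 elements -> [12, 16, 28, 24, 0, 35]
Insert 24: shifted 1 elements -> [12, 16, 24, 28, 0, 35]
Insert 0: shifted 4 elements -> [0, 12, 16, 24, 28, 35]
Insert 35: shifted 0 elements -> [0, 12, 16, 24, 28, 35]


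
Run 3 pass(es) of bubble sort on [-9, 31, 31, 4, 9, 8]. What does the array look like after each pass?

After pass 1: [-9, 31, 4, 9, 8, 31] (3 swaps)
After pass 2: [-9, 4, 9, 8, 31, 31] (3 swaps)
After pass 3: [-9, 4, 8, 9, 31, 31] (1 swaps)
Total swaps: 7


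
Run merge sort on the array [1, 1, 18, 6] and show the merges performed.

Divide and conquer:
  Merge [1] + [1] -> [1, 1]
  Merge [18] + [6] -> [6, 18]
  Merge [1, 1] + [6, 18] -> [1, 1, 6, 18]


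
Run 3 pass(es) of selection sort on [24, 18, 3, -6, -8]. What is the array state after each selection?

Pass 1: Select minimum -8 at index 4, swap -> [-8, 18, 3, -6, 24]
Pass 2: Select minimum -6 at index 3, swap -> [-8, -6, 3, 18, 24]
Pass 3: Select minimum 3 at index 2, swap -> [-8, -6, 3, 18, 24]


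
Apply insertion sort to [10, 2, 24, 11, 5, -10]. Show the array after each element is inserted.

First element 10 is already 'sorted'
Insert 2: shifted 1 elements -> [2, 10, 24, 11, 5, -10]
Insert 24: shifted 0 elements -> [2, 10, 24, 11, 5, -10]
Insert 11: shifted 1 elements -> [2, 10, 11, 24, 5, -10]
Insert 5: shifted 3 elements -> [2, 5, 10, 11, 24, -10]
Insert -10: shifted 5 elements -> [-10, 2, 5, 10, 11, 24]


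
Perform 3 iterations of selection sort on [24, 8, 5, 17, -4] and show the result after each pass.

Pass 1: Select minimum -4 at index 4, swap -> [-4, 8, 5, 17, 24]
Pass 2: Select minimum 5 at index 2, swap -> [-4, 5, 8, 17, 24]
Pass 3: Select minimum 8 at index 2, swap -> [-4, 5, 8, 17, 24]


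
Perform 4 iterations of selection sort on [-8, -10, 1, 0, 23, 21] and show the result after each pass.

Pass 1: Select minimum -10 at index 1, swap -> [-10, -8, 1, 0, 23, 21]
Pass 2: Select minimum -8 at index 1, swap -> [-10, -8, 1, 0, 23, 21]
Pass 3: Select minimum 0 at index 3, swap -> [-10, -8, 0, 1, 23, 21]
Pass 4: Select minimum 1 at index 3, swap -> [-10, -8, 0, 1, 23, 21]


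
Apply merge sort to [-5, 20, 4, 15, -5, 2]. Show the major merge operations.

Divide and conquer:
  Merge [20] + [4] -> [4, 20]
  Merge [-5] + [4, 20] -> [-5, 4, 20]
  Merge [-5] + [2] -> [-5, 2]
  Merge [15] + [-5, 2] -> [-5, 2, 15]
  Merge [-5, 4, 20] + [-5, 2, 15] -> [-5, -5, 2, 4, 15, 20]


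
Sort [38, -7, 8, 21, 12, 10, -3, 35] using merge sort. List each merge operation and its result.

Divide and conquer:
  Merge [38] + [-7] -> [-7, 38]
  Merge [8] + [21] -> [8, 21]
  Merge [-7, 38] + [8, 21] -> [-7, 8, 21, 38]
  Merge [12] + [10] -> [10, 12]
  Merge [-3] + [35] -> [-3, 35]
  Merge [10, 12] + [-3, 35] -> [-3, 10, 12, 35]
  Merge [-7, 8, 21, 38] + [-3, 10, 12, 35] -> [-7, -3, 8, 10, 12, 21, 35, 38]


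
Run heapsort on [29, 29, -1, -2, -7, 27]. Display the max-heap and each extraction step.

Build heap: [29, 29, 27, -2, -7, -1]
Extract 29: [29, -1, 27, -2, -7, 29]
Extract 29: [27, -1, -7, -2, 29, 29]
Extract 27: [-1, -2, -7, 27, 29, 29]
Extract -1: [-2, -7, -1, 27, 29, 29]
Extract -2: [-7, -2, -1, 27, 29, 29]


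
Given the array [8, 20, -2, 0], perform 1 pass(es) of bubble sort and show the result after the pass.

After pass 1: [8, -2, 0, 20] (2 swaps)
Total swaps: 2


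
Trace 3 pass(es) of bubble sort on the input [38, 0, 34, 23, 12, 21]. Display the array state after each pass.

After pass 1: [0, 34, 23, 12, 21, 38] (5 swaps)
After pass 2: [0, 23, 12, 21, 34, 38] (3 swaps)
After pass 3: [0, 12, 21, 23, 34, 38] (2 swaps)
Total swaps: 10


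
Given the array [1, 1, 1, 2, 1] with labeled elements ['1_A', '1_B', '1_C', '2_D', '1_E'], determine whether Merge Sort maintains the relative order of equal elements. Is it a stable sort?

Trace Merge Sort on the labeled array (the key is the number; the letter only tracks identity):
  Merge [1_A] + [1_B] -> [1_A, 1_B]
  Merge [2_D] + [1_E] -> [1_E, 2_D]
  Merge [1_C] + [1_E, 2_D] -> [1_C, 1_E, 2_D]
  Merge [1_A, 1_B] + [1_C, 1_E, 2_D] -> [1_A, 1_B, 1_C, 1_E, 2_D]
Final order: [1_A, 1_B, 1_C, 1_E, 2_D]
Equal keys:
  value 1: originally 1_A, 1_B, 1_C, 1_E; after sorting 1_A, 1_B, 1_C, 1_E -> order preserved
All equal keys kept their original relative order. Merge Sort is stable: when the heads of the two halves are equal the merge takes from the left half first.
Answer: Stable


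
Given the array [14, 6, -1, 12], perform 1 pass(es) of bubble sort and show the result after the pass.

After pass 1: [6, -1, 12, 14] (3 swaps)
Total swaps: 3


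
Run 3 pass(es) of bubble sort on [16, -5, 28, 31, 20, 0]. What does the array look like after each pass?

After pass 1: [-5, 16, 28, 20, 0, 31] (3 swaps)
After pass 2: [-5, 16, 20, 0, 28, 31] (2 swaps)
After pass 3: [-5, 16, 0, 20, 28, 31] (1 swaps)
Total swaps: 6


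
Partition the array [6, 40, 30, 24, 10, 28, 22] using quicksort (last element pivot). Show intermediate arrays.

Partition 1: pivot=22 at index 2 -> [6, 10, 22, 24, 40, 28, 30]
Partition 2: pivot=10 at index 1 -> [6, 10, 22, 24, 40, 28, 30]
Partition 3: pivot=30 at index 5 -> [6, 10, 22, 24, 28, 30, 40]
Partition 4: pivot=28 at index 4 -> [6, 10, 22, 24, 28, 30, 40]


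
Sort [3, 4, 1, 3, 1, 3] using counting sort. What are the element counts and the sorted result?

Count array: [0, 2, 0, 3, 1]
(count[i] = number of elements equal to i)
Cumulative count: [0, 2, 2, 5, 6]
Sorted: [1, 1, 3, 3, 3, 4]


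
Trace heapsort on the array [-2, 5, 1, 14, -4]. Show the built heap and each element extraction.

Build heap: [14, 5, 1, -2, -4]
Extract 14: [5, -2, 1, -4, 14]
Extract 5: [1, -2, -4, 5, 14]
Extract 1: [-2, -4, 1, 5, 14]
Extract -2: [-4, -2, 1, 5, 14]


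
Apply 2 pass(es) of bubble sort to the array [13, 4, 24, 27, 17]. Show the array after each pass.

After pass 1: [4, 13, 24, 17, 27] (2 swaps)
After pass 2: [4, 13, 17, 24, 27] (1 swaps)
Total swaps: 3


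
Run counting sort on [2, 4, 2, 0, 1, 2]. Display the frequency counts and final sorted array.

Count array: [1, 1, 3, 0, 1]
(count[i] = number of elements equal to i)
Cumulative count: [1, 2, 5, 5, 6]
Sorted: [0, 1, 2, 2, 2, 4]


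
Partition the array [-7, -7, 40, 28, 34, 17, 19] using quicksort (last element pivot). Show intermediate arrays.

Partition 1: pivot=19 at index 3 -> [-7, -7, 17, 19, 34, 40, 28]
Partition 2: pivot=17 at index 2 -> [-7, -7, 17, 19, 34, 40, 28]
Partition 3: pivot=-7 at index 1 -> [-7, -7, 17, 19, 34, 40, 28]
Partition 4: pivot=28 at index 4 -> [-7, -7, 17, 19, 28, 40, 34]
Partition 5: pivot=34 at index 5 -> [-7, -7, 17, 19, 28, 34, 40]


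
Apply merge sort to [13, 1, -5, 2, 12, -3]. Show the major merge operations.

Divide and conquer:
  Merge [1] + [-5] -> [-5, 1]
  Merge [13] + [-5, 1] -> [-5, 1, 13]
  Merge [12] + [-3] -> [-3, 12]
  Merge [2] + [-3, 12] -> [-3, 2, 12]
  Merge [-5, 1, 13] + [-3, 2, 12] -> [-5, -3, 1, 2, 12, 13]


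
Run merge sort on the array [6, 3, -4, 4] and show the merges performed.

Divide and conquer:
  Merge [6] + [3] -> [3, 6]
  Merge [-4] + [4] -> [-4, 4]
  Merge [3, 6] + [-4, 4] -> [-4, 3, 4, 6]


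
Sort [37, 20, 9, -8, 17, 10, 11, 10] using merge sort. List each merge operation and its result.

Divide and conquer:
  Merge [37] + [20] -> [20, 37]
  Merge [9] + [-8] -> [-8, 9]
  Merge [20, 37] + [-8, 9] -> [-8, 9, 20, 37]
  Merge [17] + [10] -> [10, 17]
  Merge [11] + [10] -> [10, 11]
  Merge [10, 17] + [10, 11] -> [10, 10, 11, 17]
  Merge [-8, 9, 20, 37] + [10, 10, 11, 17] -> [-8, 9, 10, 10, 11, 17, 20, 37]


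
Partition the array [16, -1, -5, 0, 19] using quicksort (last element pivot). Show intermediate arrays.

Partition 1: pivot=19 at index 4 -> [16, -1, -5, 0, 19]
Partition 2: pivot=0 at index 2 -> [-1, -5, 0, 16, 19]
Partition 3: pivot=-5 at index 0 -> [-5, -1, 0, 16, 19]


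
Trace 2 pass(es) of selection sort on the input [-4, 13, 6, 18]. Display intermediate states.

Pass 1: Select minimum -4 at index 0, swap -> [-4, 13, 6, 18]
Pass 2: Select minimum 6 at index 2, swap -> [-4, 6, 13, 18]


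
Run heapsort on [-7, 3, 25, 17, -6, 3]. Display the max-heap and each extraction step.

Build heap: [25, 17, 3, 3, -6, -7]
Extract 25: [17, 3, 3, -7, -6, 25]
Extract 17: [3, -6, 3, -7, 17, 25]
Extract 3: [3, -6, -7, 3, 17, 25]
Extract 3: [-6, -7, 3, 3, 17, 25]
Extract -6: [-7, -6, 3, 3, 17, 25]


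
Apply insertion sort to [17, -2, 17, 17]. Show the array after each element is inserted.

First element 17 is already 'sorted'
Insert -2: shifted 1 elements -> [-2, 17, 17, 17]
Insert 17: shifted 0 elements -> [-2, 17, 17, 17]
Insert 17: shifted 0 elements -> [-2, 17, 17, 17]


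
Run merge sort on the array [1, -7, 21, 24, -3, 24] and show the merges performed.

Divide and conquer:
  Merge [-7] + [21] -> [-7, 21]
  Merge [1] + [-7, 21] -> [-7, 1, 21]
  Merge [-3] + [24] -> [-3, 24]
  Merge [24] + [-3, 24] -> [-3, 24, 24]
  Merge [-7, 1, 21] + [-3, 24, 24] -> [-7, -3, 1, 21, 24, 24]


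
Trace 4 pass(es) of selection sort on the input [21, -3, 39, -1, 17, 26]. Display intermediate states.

Pass 1: Select minimum -3 at index 1, swap -> [-3, 21, 39, -1, 17, 26]
Pass 2: Select minimum -1 at index 3, swap -> [-3, -1, 39, 21, 17, 26]
Pass 3: Select minimum 17 at index 4, swap -> [-3, -1, 17, 21, 39, 26]
Pass 4: Select minimum 21 at index 3, swap -> [-3, -1, 17, 21, 39, 26]


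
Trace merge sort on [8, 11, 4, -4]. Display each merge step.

Divide and conquer:
  Merge [8] + [11] -> [8, 11]
  Merge [4] + [-4] -> [-4, 4]
  Merge [8, 11] + [-4, 4] -> [-4, 4, 8, 11]


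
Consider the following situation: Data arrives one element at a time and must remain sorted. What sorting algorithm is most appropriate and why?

Best choice: Insertion sort
Reason: Insertion sort naturally handles online/streaming input by inserting each new element into sorted position


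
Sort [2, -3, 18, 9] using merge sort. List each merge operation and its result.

Divide and conquer:
  Merge [2] + [-3] -> [-3, 2]
  Merge [18] + [9] -> [9, 18]
  Merge [-3, 2] + [9, 18] -> [-3, 2, 9, 18]


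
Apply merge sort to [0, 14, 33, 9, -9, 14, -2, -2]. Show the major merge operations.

Divide and conquer:
  Merge [0] + [14] -> [0, 14]
  Merge [33] + [9] -> [9, 33]
  Merge [0, 14] + [9, 33] -> [0, 9, 14, 33]
  Merge [-9] + [14] -> [-9, 14]
  Merge [-2] + [-2] -> [-2, -2]
  Merge [-9, 14] + [-2, -2] -> [-9, -2, -2, 14]
  Merge [0, 9, 14, 33] + [-9, -2, -2, 14] -> [-9, -2, -2, 0, 9, 14, 14, 33]


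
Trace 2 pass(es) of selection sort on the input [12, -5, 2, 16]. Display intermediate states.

Pass 1: Select minimum -5 at index 1, swap -> [-5, 12, 2, 16]
Pass 2: Select minimum 2 at index 2, swap -> [-5, 2, 12, 16]


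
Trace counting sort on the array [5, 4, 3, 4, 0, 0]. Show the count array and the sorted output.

Count array: [2, 0, 0, 1, 2, 1]
(count[i] = number of elements equal to i)
Cumulative count: [2, 2, 2, 3, 5, 6]
Sorted: [0, 0, 3, 4, 4, 5]


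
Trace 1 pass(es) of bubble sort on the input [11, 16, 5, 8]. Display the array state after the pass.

After pass 1: [11, 5, 8, 16] (2 swaps)
Total swaps: 2


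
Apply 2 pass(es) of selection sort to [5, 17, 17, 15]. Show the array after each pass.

Pass 1: Select minimum 5 at index 0, swap -> [5, 17, 17, 15]
Pass 2: Select minimum 15 at index 3, swap -> [5, 15, 17, 17]


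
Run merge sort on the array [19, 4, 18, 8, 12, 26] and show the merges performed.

Divide and conquer:
  Merge [4] + [18] -> [4, 18]
  Merge [19] + [4, 18] -> [4, 18, 19]
  Merge [12] + [26] -> [12, 26]
  Merge [8] + [12, 26] -> [8, 12, 26]
  Merge [4, 18, 19] + [8, 12, 26] -> [4, 8, 12, 18, 19, 26]


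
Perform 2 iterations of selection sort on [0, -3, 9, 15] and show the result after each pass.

Pass 1: Select minimum -3 at index 1, swap -> [-3, 0, 9, 15]
Pass 2: Select minimum 0 at index 1, swap -> [-3, 0, 9, 15]


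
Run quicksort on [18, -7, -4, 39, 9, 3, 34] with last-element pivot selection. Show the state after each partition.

Partition 1: pivot=34 at index 5 -> [18, -7, -4, 9, 3, 34, 39]
Partition 2: pivot=3 at index 2 -> [-7, -4, 3, 9, 18, 34, 39]
Partition 3: pivot=-4 at index 1 -> [-7, -4, 3, 9, 18, 34, 39]
Partition 4: pivot=18 at index 4 -> [-7, -4, 3, 9, 18, 34, 39]
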